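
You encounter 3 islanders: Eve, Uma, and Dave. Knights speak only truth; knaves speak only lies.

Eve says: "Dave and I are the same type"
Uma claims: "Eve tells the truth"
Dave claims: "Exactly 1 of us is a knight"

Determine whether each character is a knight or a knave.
Eve is a knave.
Uma is a knave.
Dave is a knight.

Verification:
- Eve (knave) says "Dave and I are the same type" - this is FALSE (a lie) because Eve is a knave and Dave is a knight.
- Uma (knave) says "Eve tells the truth" - this is FALSE (a lie) because Eve is a knave.
- Dave (knight) says "Exactly 1 of us is a knight" - this is TRUE because there are 1 knights.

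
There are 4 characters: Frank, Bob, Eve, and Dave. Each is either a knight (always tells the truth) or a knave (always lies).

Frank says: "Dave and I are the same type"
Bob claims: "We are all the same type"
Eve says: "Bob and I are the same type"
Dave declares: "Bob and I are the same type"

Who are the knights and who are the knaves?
Frank is a knight.
Bob is a knight.
Eve is a knight.
Dave is a knight.

Verification:
- Frank (knight) says "Dave and I are the same type" - this is TRUE because Frank is a knight and Dave is a knight.
- Bob (knight) says "We are all the same type" - this is TRUE because Frank, Bob, Eve, and Dave are knights.
- Eve (knight) says "Bob and I are the same type" - this is TRUE because Eve is a knight and Bob is a knight.
- Dave (knight) says "Bob and I are the same type" - this is TRUE because Dave is a knight and Bob is a knight.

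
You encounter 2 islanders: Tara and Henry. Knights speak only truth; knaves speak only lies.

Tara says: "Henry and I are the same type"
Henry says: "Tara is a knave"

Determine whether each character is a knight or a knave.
Tara is a knave.
Henry is a knight.

Verification:
- Tara (knave) says "Henry and I are the same type" - this is FALSE (a lie) because Tara is a knave and Henry is a knight.
- Henry (knight) says "Tara is a knave" - this is TRUE because Tara is a knave.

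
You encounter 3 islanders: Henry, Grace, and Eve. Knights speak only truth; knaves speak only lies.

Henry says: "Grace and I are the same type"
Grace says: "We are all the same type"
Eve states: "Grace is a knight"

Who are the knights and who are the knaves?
Henry is a knight.
Grace is a knight.
Eve is a knight.

Verification:
- Henry (knight) says "Grace and I are the same type" - this is TRUE because Henry is a knight and Grace is a knight.
- Grace (knight) says "We are all the same type" - this is TRUE because Henry, Grace, and Eve are knights.
- Eve (knight) says "Grace is a knight" - this is TRUE because Grace is a knight.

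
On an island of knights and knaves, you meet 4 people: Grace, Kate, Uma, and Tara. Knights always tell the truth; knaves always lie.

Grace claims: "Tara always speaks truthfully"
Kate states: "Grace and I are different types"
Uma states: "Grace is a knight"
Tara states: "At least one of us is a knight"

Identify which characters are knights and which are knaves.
Grace is a knave.
Kate is a knave.
Uma is a knave.
Tara is a knave.

Verification:
- Grace (knave) says "Tara always speaks truthfully" - this is FALSE (a lie) because Tara is a knave.
- Kate (knave) says "Grace and I are different types" - this is FALSE (a lie) because Kate is a knave and Grace is a knave.
- Uma (knave) says "Grace is a knight" - this is FALSE (a lie) because Grace is a knave.
- Tara (knave) says "At least one of us is a knight" - this is FALSE (a lie) because no one is a knight.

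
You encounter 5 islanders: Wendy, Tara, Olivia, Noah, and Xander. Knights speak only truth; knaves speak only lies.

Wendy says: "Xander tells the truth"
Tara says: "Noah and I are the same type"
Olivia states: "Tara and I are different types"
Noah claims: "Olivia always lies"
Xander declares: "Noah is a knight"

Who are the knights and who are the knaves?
Wendy is a knight.
Tara is a knave.
Olivia is a knave.
Noah is a knight.
Xander is a knight.

Verification:
- Wendy (knight) says "Xander tells the truth" - this is TRUE because Xander is a knight.
- Tara (knave) says "Noah and I are the same type" - this is FALSE (a lie) because Tara is a knave and Noah is a knight.
- Olivia (knave) says "Tara and I are different types" - this is FALSE (a lie) because Olivia is a knave and Tara is a knave.
- Noah (knight) says "Olivia always lies" - this is TRUE because Olivia is a knave.
- Xander (knight) says "Noah is a knight" - this is TRUE because Noah is a knight.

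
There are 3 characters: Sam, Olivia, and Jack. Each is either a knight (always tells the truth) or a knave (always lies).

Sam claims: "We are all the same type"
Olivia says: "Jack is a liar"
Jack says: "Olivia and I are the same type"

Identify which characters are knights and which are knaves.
Sam is a knave.
Olivia is a knight.
Jack is a knave.

Verification:
- Sam (knave) says "We are all the same type" - this is FALSE (a lie) because Olivia is a knight and Sam and Jack are knaves.
- Olivia (knight) says "Jack is a liar" - this is TRUE because Jack is a knave.
- Jack (knave) says "Olivia and I are the same type" - this is FALSE (a lie) because Jack is a knave and Olivia is a knight.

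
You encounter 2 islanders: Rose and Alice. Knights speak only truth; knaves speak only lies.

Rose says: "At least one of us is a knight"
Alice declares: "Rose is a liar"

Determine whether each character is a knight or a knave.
Rose is a knight.
Alice is a knave.

Verification:
- Rose (knight) says "At least one of us is a knight" - this is TRUE because Rose is a knight.
- Alice (knave) says "Rose is a liar" - this is FALSE (a lie) because Rose is a knight.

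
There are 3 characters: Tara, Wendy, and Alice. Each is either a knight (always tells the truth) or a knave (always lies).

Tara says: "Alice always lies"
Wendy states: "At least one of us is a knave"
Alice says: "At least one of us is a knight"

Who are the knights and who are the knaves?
Tara is a knave.
Wendy is a knight.
Alice is a knight.

Verification:
- Tara (knave) says "Alice always lies" - this is FALSE (a lie) because Alice is a knight.
- Wendy (knight) says "At least one of us is a knave" - this is TRUE because Tara is a knave.
- Alice (knight) says "At least one of us is a knight" - this is TRUE because Wendy and Alice are knights.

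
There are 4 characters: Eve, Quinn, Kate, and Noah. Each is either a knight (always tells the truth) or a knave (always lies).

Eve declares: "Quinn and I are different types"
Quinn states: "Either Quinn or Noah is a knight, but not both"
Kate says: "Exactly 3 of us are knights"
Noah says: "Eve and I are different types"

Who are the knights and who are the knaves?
Eve is a knave.
Quinn is a knave.
Kate is a knave.
Noah is a knave.

Verification:
- Eve (knave) says "Quinn and I are different types" - this is FALSE (a lie) because Eve is a knave and Quinn is a knave.
- Quinn (knave) says "Either Quinn or Noah is a knight, but not both" - this is FALSE (a lie) because Quinn is a knave and Noah is a knave.
- Kate (knave) says "Exactly 3 of us are knights" - this is FALSE (a lie) because there are 0 knights.
- Noah (knave) says "Eve and I are different types" - this is FALSE (a lie) because Noah is a knave and Eve is a knave.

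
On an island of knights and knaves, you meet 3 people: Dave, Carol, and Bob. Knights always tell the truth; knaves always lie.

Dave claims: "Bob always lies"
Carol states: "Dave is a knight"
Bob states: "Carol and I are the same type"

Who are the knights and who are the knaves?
Dave is a knight.
Carol is a knight.
Bob is a knave.

Verification:
- Dave (knight) says "Bob always lies" - this is TRUE because Bob is a knave.
- Carol (knight) says "Dave is a knight" - this is TRUE because Dave is a knight.
- Bob (knave) says "Carol and I are the same type" - this is FALSE (a lie) because Bob is a knave and Carol is a knight.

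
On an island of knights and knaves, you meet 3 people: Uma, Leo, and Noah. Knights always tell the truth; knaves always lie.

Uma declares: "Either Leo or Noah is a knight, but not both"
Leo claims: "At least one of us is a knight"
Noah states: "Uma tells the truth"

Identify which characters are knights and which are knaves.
Uma is a knave.
Leo is a knave.
Noah is a knave.

Verification:
- Uma (knave) says "Either Leo or Noah is a knight, but not both" - this is FALSE (a lie) because Leo is a knave and Noah is a knave.
- Leo (knave) says "At least one of us is a knight" - this is FALSE (a lie) because no one is a knight.
- Noah (knave) says "Uma tells the truth" - this is FALSE (a lie) because Uma is a knave.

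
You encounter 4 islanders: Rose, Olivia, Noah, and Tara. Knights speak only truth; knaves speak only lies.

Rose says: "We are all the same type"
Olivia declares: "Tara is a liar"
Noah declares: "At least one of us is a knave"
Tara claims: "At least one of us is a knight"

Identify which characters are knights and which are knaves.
Rose is a knave.
Olivia is a knave.
Noah is a knight.
Tara is a knight.

Verification:
- Rose (knave) says "We are all the same type" - this is FALSE (a lie) because Noah and Tara are knights and Rose and Olivia are knaves.
- Olivia (knave) says "Tara is a liar" - this is FALSE (a lie) because Tara is a knight.
- Noah (knight) says "At least one of us is a knave" - this is TRUE because Rose and Olivia are knaves.
- Tara (knight) says "At least one of us is a knight" - this is TRUE because Noah and Tara are knights.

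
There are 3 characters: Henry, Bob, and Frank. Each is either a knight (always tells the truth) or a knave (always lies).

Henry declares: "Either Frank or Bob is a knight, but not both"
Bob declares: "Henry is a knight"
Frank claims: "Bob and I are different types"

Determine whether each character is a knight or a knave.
Henry is a knave.
Bob is a knave.
Frank is a knave.

Verification:
- Henry (knave) says "Either Frank or Bob is a knight, but not both" - this is FALSE (a lie) because Frank is a knave and Bob is a knave.
- Bob (knave) says "Henry is a knight" - this is FALSE (a lie) because Henry is a knave.
- Frank (knave) says "Bob and I are different types" - this is FALSE (a lie) because Frank is a knave and Bob is a knave.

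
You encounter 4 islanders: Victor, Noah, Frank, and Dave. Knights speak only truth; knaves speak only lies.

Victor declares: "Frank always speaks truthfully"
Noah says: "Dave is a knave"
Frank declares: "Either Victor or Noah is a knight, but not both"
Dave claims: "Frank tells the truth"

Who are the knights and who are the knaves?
Victor is a knight.
Noah is a knave.
Frank is a knight.
Dave is a knight.

Verification:
- Victor (knight) says "Frank always speaks truthfully" - this is TRUE because Frank is a knight.
- Noah (knave) says "Dave is a knave" - this is FALSE (a lie) because Dave is a knight.
- Frank (knight) says "Either Victor or Noah is a knight, but not both" - this is TRUE because Victor is a knight and Noah is a knave.
- Dave (knight) says "Frank tells the truth" - this is TRUE because Frank is a knight.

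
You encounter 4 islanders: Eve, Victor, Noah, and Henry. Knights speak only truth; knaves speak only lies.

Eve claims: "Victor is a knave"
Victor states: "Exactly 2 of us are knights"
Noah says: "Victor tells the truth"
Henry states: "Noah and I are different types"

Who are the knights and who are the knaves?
Eve is a knight.
Victor is a knave.
Noah is a knave.
Henry is a knave.

Verification:
- Eve (knight) says "Victor is a knave" - this is TRUE because Victor is a knave.
- Victor (knave) says "Exactly 2 of us are knights" - this is FALSE (a lie) because there are 1 knights.
- Noah (knave) says "Victor tells the truth" - this is FALSE (a lie) because Victor is a knave.
- Henry (knave) says "Noah and I are different types" - this is FALSE (a lie) because Henry is a knave and Noah is a knave.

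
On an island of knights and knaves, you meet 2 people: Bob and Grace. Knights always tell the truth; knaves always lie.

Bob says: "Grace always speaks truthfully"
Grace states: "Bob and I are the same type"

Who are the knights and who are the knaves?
Bob is a knight.
Grace is a knight.

Verification:
- Bob (knight) says "Grace always speaks truthfully" - this is TRUE because Grace is a knight.
- Grace (knight) says "Bob and I are the same type" - this is TRUE because Grace is a knight and Bob is a knight.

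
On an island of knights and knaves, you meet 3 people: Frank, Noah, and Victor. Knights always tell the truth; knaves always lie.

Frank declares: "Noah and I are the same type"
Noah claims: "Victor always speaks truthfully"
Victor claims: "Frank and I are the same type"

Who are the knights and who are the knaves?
Frank is a knight.
Noah is a knight.
Victor is a knight.

Verification:
- Frank (knight) says "Noah and I are the same type" - this is TRUE because Frank is a knight and Noah is a knight.
- Noah (knight) says "Victor always speaks truthfully" - this is TRUE because Victor is a knight.
- Victor (knight) says "Frank and I are the same type" - this is TRUE because Victor is a knight and Frank is a knight.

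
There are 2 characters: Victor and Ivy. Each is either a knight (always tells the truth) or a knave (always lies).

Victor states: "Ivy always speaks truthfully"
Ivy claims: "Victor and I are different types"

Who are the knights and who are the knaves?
Victor is a knave.
Ivy is a knave.

Verification:
- Victor (knave) says "Ivy always speaks truthfully" - this is FALSE (a lie) because Ivy is a knave.
- Ivy (knave) says "Victor and I are different types" - this is FALSE (a lie) because Ivy is a knave and Victor is a knave.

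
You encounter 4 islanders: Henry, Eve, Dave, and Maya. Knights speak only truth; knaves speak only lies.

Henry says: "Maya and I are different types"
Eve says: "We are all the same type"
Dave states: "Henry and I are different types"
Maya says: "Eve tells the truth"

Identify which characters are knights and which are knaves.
Henry is a knave.
Eve is a knave.
Dave is a knight.
Maya is a knave.

Verification:
- Henry (knave) says "Maya and I are different types" - this is FALSE (a lie) because Henry is a knave and Maya is a knave.
- Eve (knave) says "We are all the same type" - this is FALSE (a lie) because Dave is a knight and Henry, Eve, and Maya are knaves.
- Dave (knight) says "Henry and I are different types" - this is TRUE because Dave is a knight and Henry is a knave.
- Maya (knave) says "Eve tells the truth" - this is FALSE (a lie) because Eve is a knave.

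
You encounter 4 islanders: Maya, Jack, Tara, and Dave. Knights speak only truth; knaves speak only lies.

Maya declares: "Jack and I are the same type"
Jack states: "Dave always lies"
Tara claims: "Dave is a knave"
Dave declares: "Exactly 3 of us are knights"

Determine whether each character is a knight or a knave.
Maya is a knave.
Jack is a knight.
Tara is a knight.
Dave is a knave.

Verification:
- Maya (knave) says "Jack and I are the same type" - this is FALSE (a lie) because Maya is a knave and Jack is a knight.
- Jack (knight) says "Dave always lies" - this is TRUE because Dave is a knave.
- Tara (knight) says "Dave is a knave" - this is TRUE because Dave is a knave.
- Dave (knave) says "Exactly 3 of us are knights" - this is FALSE (a lie) because there are 2 knights.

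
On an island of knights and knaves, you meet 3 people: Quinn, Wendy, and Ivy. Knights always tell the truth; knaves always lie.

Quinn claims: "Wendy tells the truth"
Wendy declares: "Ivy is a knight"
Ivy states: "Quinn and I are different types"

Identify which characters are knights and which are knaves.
Quinn is a knave.
Wendy is a knave.
Ivy is a knave.

Verification:
- Quinn (knave) says "Wendy tells the truth" - this is FALSE (a lie) because Wendy is a knave.
- Wendy (knave) says "Ivy is a knight" - this is FALSE (a lie) because Ivy is a knave.
- Ivy (knave) says "Quinn and I are different types" - this is FALSE (a lie) because Ivy is a knave and Quinn is a knave.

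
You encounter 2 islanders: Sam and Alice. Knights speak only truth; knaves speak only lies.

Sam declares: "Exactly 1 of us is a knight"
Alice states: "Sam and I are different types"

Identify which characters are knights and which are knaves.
Sam is a knave.
Alice is a knave.

Verification:
- Sam (knave) says "Exactly 1 of us is a knight" - this is FALSE (a lie) because there are 0 knights.
- Alice (knave) says "Sam and I are different types" - this is FALSE (a lie) because Alice is a knave and Sam is a knave.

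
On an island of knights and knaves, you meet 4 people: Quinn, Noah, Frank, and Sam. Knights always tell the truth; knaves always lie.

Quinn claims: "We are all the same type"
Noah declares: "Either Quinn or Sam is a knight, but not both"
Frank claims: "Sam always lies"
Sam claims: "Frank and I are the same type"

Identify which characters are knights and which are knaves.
Quinn is a knave.
Noah is a knave.
Frank is a knight.
Sam is a knave.

Verification:
- Quinn (knave) says "We are all the same type" - this is FALSE (a lie) because Frank is a knight and Quinn, Noah, and Sam are knaves.
- Noah (knave) says "Either Quinn or Sam is a knight, but not both" - this is FALSE (a lie) because Quinn is a knave and Sam is a knave.
- Frank (knight) says "Sam always lies" - this is TRUE because Sam is a knave.
- Sam (knave) says "Frank and I are the same type" - this is FALSE (a lie) because Sam is a knave and Frank is a knight.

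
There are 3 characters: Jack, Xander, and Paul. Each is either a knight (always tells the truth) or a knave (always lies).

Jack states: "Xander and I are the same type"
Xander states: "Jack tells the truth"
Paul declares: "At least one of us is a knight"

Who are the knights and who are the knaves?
Jack is a knight.
Xander is a knight.
Paul is a knight.

Verification:
- Jack (knight) says "Xander and I are the same type" - this is TRUE because Jack is a knight and Xander is a knight.
- Xander (knight) says "Jack tells the truth" - this is TRUE because Jack is a knight.
- Paul (knight) says "At least one of us is a knight" - this is TRUE because Jack, Xander, and Paul are knights.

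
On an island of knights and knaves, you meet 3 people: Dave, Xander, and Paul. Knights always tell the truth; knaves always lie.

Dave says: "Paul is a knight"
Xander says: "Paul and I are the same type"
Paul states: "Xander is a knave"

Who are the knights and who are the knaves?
Dave is a knight.
Xander is a knave.
Paul is a knight.

Verification:
- Dave (knight) says "Paul is a knight" - this is TRUE because Paul is a knight.
- Xander (knave) says "Paul and I are the same type" - this is FALSE (a lie) because Xander is a knave and Paul is a knight.
- Paul (knight) says "Xander is a knave" - this is TRUE because Xander is a knave.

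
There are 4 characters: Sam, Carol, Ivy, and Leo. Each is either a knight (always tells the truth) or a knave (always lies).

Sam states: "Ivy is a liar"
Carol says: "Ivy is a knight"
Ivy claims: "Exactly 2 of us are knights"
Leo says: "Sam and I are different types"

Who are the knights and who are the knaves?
Sam is a knave.
Carol is a knight.
Ivy is a knight.
Leo is a knave.

Verification:
- Sam (knave) says "Ivy is a liar" - this is FALSE (a lie) because Ivy is a knight.
- Carol (knight) says "Ivy is a knight" - this is TRUE because Ivy is a knight.
- Ivy (knight) says "Exactly 2 of us are knights" - this is TRUE because there are 2 knights.
- Leo (knave) says "Sam and I are different types" - this is FALSE (a lie) because Leo is a knave and Sam is a knave.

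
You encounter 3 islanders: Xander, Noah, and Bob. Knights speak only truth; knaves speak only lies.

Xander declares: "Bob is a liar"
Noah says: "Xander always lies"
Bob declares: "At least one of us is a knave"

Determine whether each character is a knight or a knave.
Xander is a knave.
Noah is a knight.
Bob is a knight.

Verification:
- Xander (knave) says "Bob is a liar" - this is FALSE (a lie) because Bob is a knight.
- Noah (knight) says "Xander always lies" - this is TRUE because Xander is a knave.
- Bob (knight) says "At least one of us is a knave" - this is TRUE because Xander is a knave.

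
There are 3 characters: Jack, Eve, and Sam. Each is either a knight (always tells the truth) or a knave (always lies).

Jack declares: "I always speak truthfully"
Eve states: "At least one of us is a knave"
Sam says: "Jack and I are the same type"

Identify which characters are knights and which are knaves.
Jack is a knight.
Eve is a knight.
Sam is a knave.

Verification:
- Jack (knight) says "I always speak truthfully" - this is TRUE because Jack is a knight.
- Eve (knight) says "At least one of us is a knave" - this is TRUE because Sam is a knave.
- Sam (knave) says "Jack and I are the same type" - this is FALSE (a lie) because Sam is a knave and Jack is a knight.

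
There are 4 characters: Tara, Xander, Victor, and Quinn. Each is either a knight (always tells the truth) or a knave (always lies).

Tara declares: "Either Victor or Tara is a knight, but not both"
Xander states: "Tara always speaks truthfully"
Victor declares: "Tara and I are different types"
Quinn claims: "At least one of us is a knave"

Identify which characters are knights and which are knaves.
Tara is a knave.
Xander is a knave.
Victor is a knave.
Quinn is a knight.

Verification:
- Tara (knave) says "Either Victor or Tara is a knight, but not both" - this is FALSE (a lie) because Victor is a knave and Tara is a knave.
- Xander (knave) says "Tara always speaks truthfully" - this is FALSE (a lie) because Tara is a knave.
- Victor (knave) says "Tara and I are different types" - this is FALSE (a lie) because Victor is a knave and Tara is a knave.
- Quinn (knight) says "At least one of us is a knave" - this is TRUE because Tara, Xander, and Victor are knaves.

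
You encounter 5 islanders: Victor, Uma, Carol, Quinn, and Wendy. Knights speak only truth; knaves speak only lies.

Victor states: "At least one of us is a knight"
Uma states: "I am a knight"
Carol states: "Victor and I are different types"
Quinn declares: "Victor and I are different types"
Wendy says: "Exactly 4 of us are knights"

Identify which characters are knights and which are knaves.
Victor is a knave.
Uma is a knave.
Carol is a knave.
Quinn is a knave.
Wendy is a knave.

Verification:
- Victor (knave) says "At least one of us is a knight" - this is FALSE (a lie) because no one is a knight.
- Uma (knave) says "I am a knight" - this is FALSE (a lie) because Uma is a knave.
- Carol (knave) says "Victor and I are different types" - this is FALSE (a lie) because Carol is a knave and Victor is a knave.
- Quinn (knave) says "Victor and I are different types" - this is FALSE (a lie) because Quinn is a knave and Victor is a knave.
- Wendy (knave) says "Exactly 4 of us are knights" - this is FALSE (a lie) because there are 0 knights.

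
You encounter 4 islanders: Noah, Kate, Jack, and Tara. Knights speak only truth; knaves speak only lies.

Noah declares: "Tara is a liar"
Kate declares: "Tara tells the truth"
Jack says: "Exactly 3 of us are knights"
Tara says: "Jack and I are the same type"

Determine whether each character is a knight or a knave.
Noah is a knave.
Kate is a knight.
Jack is a knight.
Tara is a knight.

Verification:
- Noah (knave) says "Tara is a liar" - this is FALSE (a lie) because Tara is a knight.
- Kate (knight) says "Tara tells the truth" - this is TRUE because Tara is a knight.
- Jack (knight) says "Exactly 3 of us are knights" - this is TRUE because there are 3 knights.
- Tara (knight) says "Jack and I are the same type" - this is TRUE because Tara is a knight and Jack is a knight.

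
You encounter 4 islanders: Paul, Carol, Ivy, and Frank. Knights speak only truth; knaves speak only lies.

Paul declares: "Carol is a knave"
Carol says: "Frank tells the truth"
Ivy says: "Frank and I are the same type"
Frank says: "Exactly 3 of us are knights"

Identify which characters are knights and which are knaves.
Paul is a knave.
Carol is a knight.
Ivy is a knight.
Frank is a knight.

Verification:
- Paul (knave) says "Carol is a knave" - this is FALSE (a lie) because Carol is a knight.
- Carol (knight) says "Frank tells the truth" - this is TRUE because Frank is a knight.
- Ivy (knight) says "Frank and I are the same type" - this is TRUE because Ivy is a knight and Frank is a knight.
- Frank (knight) says "Exactly 3 of us are knights" - this is TRUE because there are 3 knights.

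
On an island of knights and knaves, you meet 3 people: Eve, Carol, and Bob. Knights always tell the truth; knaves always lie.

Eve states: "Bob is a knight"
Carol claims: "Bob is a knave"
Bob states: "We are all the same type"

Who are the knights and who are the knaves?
Eve is a knave.
Carol is a knight.
Bob is a knave.

Verification:
- Eve (knave) says "Bob is a knight" - this is FALSE (a lie) because Bob is a knave.
- Carol (knight) says "Bob is a knave" - this is TRUE because Bob is a knave.
- Bob (knave) says "We are all the same type" - this is FALSE (a lie) because Carol is a knight and Eve and Bob are knaves.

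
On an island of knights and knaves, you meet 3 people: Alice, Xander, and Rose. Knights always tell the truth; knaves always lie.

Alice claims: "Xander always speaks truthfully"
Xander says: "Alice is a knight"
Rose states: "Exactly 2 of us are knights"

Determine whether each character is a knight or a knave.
Alice is a knave.
Xander is a knave.
Rose is a knave.

Verification:
- Alice (knave) says "Xander always speaks truthfully" - this is FALSE (a lie) because Xander is a knave.
- Xander (knave) says "Alice is a knight" - this is FALSE (a lie) because Alice is a knave.
- Rose (knave) says "Exactly 2 of us are knights" - this is FALSE (a lie) because there are 0 knights.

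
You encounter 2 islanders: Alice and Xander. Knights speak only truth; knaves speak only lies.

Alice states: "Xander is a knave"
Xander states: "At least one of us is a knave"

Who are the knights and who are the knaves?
Alice is a knave.
Xander is a knight.

Verification:
- Alice (knave) says "Xander is a knave" - this is FALSE (a lie) because Xander is a knight.
- Xander (knight) says "At least one of us is a knave" - this is TRUE because Alice is a knave.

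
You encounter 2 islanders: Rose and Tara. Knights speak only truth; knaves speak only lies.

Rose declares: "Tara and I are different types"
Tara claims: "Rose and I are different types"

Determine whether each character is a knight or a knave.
Rose is a knave.
Tara is a knave.

Verification:
- Rose (knave) says "Tara and I are different types" - this is FALSE (a lie) because Rose is a knave and Tara is a knave.
- Tara (knave) says "Rose and I are different types" - this is FALSE (a lie) because Tara is a knave and Rose is a knave.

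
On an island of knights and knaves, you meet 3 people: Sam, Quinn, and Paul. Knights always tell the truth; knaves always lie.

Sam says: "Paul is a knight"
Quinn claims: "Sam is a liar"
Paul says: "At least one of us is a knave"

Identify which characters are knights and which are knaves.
Sam is a knight.
Quinn is a knave.
Paul is a knight.

Verification:
- Sam (knight) says "Paul is a knight" - this is TRUE because Paul is a knight.
- Quinn (knave) says "Sam is a liar" - this is FALSE (a lie) because Sam is a knight.
- Paul (knight) says "At least one of us is a knave" - this is TRUE because Quinn is a knave.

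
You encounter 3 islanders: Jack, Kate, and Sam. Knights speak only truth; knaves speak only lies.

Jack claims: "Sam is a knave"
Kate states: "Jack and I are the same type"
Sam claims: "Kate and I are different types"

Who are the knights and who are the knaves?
Jack is a knight.
Kate is a knave.
Sam is a knave.

Verification:
- Jack (knight) says "Sam is a knave" - this is TRUE because Sam is a knave.
- Kate (knave) says "Jack and I are the same type" - this is FALSE (a lie) because Kate is a knave and Jack is a knight.
- Sam (knave) says "Kate and I are different types" - this is FALSE (a lie) because Sam is a knave and Kate is a knave.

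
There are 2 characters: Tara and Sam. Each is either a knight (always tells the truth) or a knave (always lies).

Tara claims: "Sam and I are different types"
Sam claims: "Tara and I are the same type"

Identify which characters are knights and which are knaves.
Tara is a knight.
Sam is a knave.

Verification:
- Tara (knight) says "Sam and I are different types" - this is TRUE because Tara is a knight and Sam is a knave.
- Sam (knave) says "Tara and I are the same type" - this is FALSE (a lie) because Sam is a knave and Tara is a knight.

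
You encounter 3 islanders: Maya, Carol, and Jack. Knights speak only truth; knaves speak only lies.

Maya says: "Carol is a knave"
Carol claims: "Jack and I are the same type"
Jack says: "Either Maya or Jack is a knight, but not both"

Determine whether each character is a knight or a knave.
Maya is a knave.
Carol is a knight.
Jack is a knight.

Verification:
- Maya (knave) says "Carol is a knave" - this is FALSE (a lie) because Carol is a knight.
- Carol (knight) says "Jack and I are the same type" - this is TRUE because Carol is a knight and Jack is a knight.
- Jack (knight) says "Either Maya or Jack is a knight, but not both" - this is TRUE because Maya is a knave and Jack is a knight.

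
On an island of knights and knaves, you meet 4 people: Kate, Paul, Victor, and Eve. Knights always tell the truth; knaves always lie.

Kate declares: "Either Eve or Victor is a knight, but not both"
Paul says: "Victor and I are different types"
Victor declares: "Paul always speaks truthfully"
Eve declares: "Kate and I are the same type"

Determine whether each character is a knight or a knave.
Kate is a knight.
Paul is a knave.
Victor is a knave.
Eve is a knight.

Verification:
- Kate (knight) says "Either Eve or Victor is a knight, but not both" - this is TRUE because Eve is a knight and Victor is a knave.
- Paul (knave) says "Victor and I are different types" - this is FALSE (a lie) because Paul is a knave and Victor is a knave.
- Victor (knave) says "Paul always speaks truthfully" - this is FALSE (a lie) because Paul is a knave.
- Eve (knight) says "Kate and I are the same type" - this is TRUE because Eve is a knight and Kate is a knight.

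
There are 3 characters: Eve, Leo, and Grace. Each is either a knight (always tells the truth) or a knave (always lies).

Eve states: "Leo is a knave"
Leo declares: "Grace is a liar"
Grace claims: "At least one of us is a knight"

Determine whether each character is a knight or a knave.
Eve is a knight.
Leo is a knave.
Grace is a knight.

Verification:
- Eve (knight) says "Leo is a knave" - this is TRUE because Leo is a knave.
- Leo (knave) says "Grace is a liar" - this is FALSE (a lie) because Grace is a knight.
- Grace (knight) says "At least one of us is a knight" - this is TRUE because Eve and Grace are knights.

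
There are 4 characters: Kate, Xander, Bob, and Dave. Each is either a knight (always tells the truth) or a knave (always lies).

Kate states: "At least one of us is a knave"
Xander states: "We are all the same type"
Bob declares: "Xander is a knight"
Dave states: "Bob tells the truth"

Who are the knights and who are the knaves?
Kate is a knight.
Xander is a knave.
Bob is a knave.
Dave is a knave.

Verification:
- Kate (knight) says "At least one of us is a knave" - this is TRUE because Xander, Bob, and Dave are knaves.
- Xander (knave) says "We are all the same type" - this is FALSE (a lie) because Kate is a knight and Xander, Bob, and Dave are knaves.
- Bob (knave) says "Xander is a knight" - this is FALSE (a lie) because Xander is a knave.
- Dave (knave) says "Bob tells the truth" - this is FALSE (a lie) because Bob is a knave.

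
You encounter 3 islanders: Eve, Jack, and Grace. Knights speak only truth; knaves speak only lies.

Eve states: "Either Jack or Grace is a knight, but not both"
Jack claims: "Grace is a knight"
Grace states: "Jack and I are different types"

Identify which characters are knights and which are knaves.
Eve is a knave.
Jack is a knave.
Grace is a knave.

Verification:
- Eve (knave) says "Either Jack or Grace is a knight, but not both" - this is FALSE (a lie) because Jack is a knave and Grace is a knave.
- Jack (knave) says "Grace is a knight" - this is FALSE (a lie) because Grace is a knave.
- Grace (knave) says "Jack and I are different types" - this is FALSE (a lie) because Grace is a knave and Jack is a knave.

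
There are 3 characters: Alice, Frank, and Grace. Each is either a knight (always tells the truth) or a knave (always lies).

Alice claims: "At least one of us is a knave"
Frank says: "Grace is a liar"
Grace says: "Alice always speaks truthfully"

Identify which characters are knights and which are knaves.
Alice is a knight.
Frank is a knave.
Grace is a knight.

Verification:
- Alice (knight) says "At least one of us is a knave" - this is TRUE because Frank is a knave.
- Frank (knave) says "Grace is a liar" - this is FALSE (a lie) because Grace is a knight.
- Grace (knight) says "Alice always speaks truthfully" - this is TRUE because Alice is a knight.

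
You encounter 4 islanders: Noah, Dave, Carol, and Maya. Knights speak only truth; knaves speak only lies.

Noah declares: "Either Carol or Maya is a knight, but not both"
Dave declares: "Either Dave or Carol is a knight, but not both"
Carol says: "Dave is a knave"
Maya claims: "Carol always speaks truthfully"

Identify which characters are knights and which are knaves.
Noah is a knave.
Dave is a knight.
Carol is a knave.
Maya is a knave.

Verification:
- Noah (knave) says "Either Carol or Maya is a knight, but not both" - this is FALSE (a lie) because Carol is a knave and Maya is a knave.
- Dave (knight) says "Either Dave or Carol is a knight, but not both" - this is TRUE because Dave is a knight and Carol is a knave.
- Carol (knave) says "Dave is a knave" - this is FALSE (a lie) because Dave is a knight.
- Maya (knave) says "Carol always speaks truthfully" - this is FALSE (a lie) because Carol is a knave.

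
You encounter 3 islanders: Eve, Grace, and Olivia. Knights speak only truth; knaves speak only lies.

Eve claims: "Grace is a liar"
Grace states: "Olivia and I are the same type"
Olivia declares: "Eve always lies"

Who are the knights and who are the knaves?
Eve is a knave.
Grace is a knight.
Olivia is a knight.

Verification:
- Eve (knave) says "Grace is a liar" - this is FALSE (a lie) because Grace is a knight.
- Grace (knight) says "Olivia and I are the same type" - this is TRUE because Grace is a knight and Olivia is a knight.
- Olivia (knight) says "Eve always lies" - this is TRUE because Eve is a knave.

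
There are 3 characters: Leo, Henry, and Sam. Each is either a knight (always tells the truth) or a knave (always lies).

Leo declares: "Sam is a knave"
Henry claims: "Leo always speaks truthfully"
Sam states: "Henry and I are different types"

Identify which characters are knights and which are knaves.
Leo is a knave.
Henry is a knave.
Sam is a knight.

Verification:
- Leo (knave) says "Sam is a knave" - this is FALSE (a lie) because Sam is a knight.
- Henry (knave) says "Leo always speaks truthfully" - this is FALSE (a lie) because Leo is a knave.
- Sam (knight) says "Henry and I are different types" - this is TRUE because Sam is a knight and Henry is a knave.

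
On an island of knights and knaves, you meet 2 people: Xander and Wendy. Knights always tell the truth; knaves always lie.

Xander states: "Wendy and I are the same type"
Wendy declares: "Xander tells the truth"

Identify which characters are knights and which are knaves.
Xander is a knight.
Wendy is a knight.

Verification:
- Xander (knight) says "Wendy and I are the same type" - this is TRUE because Xander is a knight and Wendy is a knight.
- Wendy (knight) says "Xander tells the truth" - this is TRUE because Xander is a knight.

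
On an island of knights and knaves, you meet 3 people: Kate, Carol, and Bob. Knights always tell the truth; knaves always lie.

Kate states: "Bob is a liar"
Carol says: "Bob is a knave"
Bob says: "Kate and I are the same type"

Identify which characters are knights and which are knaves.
Kate is a knight.
Carol is a knight.
Bob is a knave.

Verification:
- Kate (knight) says "Bob is a liar" - this is TRUE because Bob is a knave.
- Carol (knight) says "Bob is a knave" - this is TRUE because Bob is a knave.
- Bob (knave) says "Kate and I are the same type" - this is FALSE (a lie) because Bob is a knave and Kate is a knight.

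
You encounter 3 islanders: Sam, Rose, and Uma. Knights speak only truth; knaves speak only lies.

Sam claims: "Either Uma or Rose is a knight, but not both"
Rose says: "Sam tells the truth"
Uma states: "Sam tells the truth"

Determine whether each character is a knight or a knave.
Sam is a knave.
Rose is a knave.
Uma is a knave.

Verification:
- Sam (knave) says "Either Uma or Rose is a knight, but not both" - this is FALSE (a lie) because Uma is a knave and Rose is a knave.
- Rose (knave) says "Sam tells the truth" - this is FALSE (a lie) because Sam is a knave.
- Uma (knave) says "Sam tells the truth" - this is FALSE (a lie) because Sam is a knave.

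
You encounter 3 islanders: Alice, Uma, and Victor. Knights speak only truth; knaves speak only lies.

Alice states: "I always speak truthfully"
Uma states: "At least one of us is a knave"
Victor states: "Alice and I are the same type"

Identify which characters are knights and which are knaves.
Alice is a knight.
Uma is a knight.
Victor is a knave.

Verification:
- Alice (knight) says "I always speak truthfully" - this is TRUE because Alice is a knight.
- Uma (knight) says "At least one of us is a knave" - this is TRUE because Victor is a knave.
- Victor (knave) says "Alice and I are the same type" - this is FALSE (a lie) because Victor is a knave and Alice is a knight.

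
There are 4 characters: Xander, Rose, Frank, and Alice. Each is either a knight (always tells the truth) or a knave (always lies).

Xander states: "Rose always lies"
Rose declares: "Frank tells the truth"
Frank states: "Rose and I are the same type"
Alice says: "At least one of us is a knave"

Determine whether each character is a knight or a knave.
Xander is a knave.
Rose is a knight.
Frank is a knight.
Alice is a knight.

Verification:
- Xander (knave) says "Rose always lies" - this is FALSE (a lie) because Rose is a knight.
- Rose (knight) says "Frank tells the truth" - this is TRUE because Frank is a knight.
- Frank (knight) says "Rose and I are the same type" - this is TRUE because Frank is a knight and Rose is a knight.
- Alice (knight) says "At least one of us is a knave" - this is TRUE because Xander is a knave.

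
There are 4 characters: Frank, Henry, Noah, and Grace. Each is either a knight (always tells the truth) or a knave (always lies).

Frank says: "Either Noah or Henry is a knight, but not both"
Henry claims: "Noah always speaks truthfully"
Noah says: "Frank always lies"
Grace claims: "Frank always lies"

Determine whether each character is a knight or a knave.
Frank is a knave.
Henry is a knight.
Noah is a knight.
Grace is a knight.

Verification:
- Frank (knave) says "Either Noah or Henry is a knight, but not both" - this is FALSE (a lie) because Noah is a knight and Henry is a knight.
- Henry (knight) says "Noah always speaks truthfully" - this is TRUE because Noah is a knight.
- Noah (knight) says "Frank always lies" - this is TRUE because Frank is a knave.
- Grace (knight) says "Frank always lies" - this is TRUE because Frank is a knave.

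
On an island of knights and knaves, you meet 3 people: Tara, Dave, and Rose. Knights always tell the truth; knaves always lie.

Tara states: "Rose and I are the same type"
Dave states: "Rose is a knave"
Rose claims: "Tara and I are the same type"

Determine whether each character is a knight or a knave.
Tara is a knight.
Dave is a knave.
Rose is a knight.

Verification:
- Tara (knight) says "Rose and I are the same type" - this is TRUE because Tara is a knight and Rose is a knight.
- Dave (knave) says "Rose is a knave" - this is FALSE (a lie) because Rose is a knight.
- Rose (knight) says "Tara and I are the same type" - this is TRUE because Rose is a knight and Tara is a knight.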